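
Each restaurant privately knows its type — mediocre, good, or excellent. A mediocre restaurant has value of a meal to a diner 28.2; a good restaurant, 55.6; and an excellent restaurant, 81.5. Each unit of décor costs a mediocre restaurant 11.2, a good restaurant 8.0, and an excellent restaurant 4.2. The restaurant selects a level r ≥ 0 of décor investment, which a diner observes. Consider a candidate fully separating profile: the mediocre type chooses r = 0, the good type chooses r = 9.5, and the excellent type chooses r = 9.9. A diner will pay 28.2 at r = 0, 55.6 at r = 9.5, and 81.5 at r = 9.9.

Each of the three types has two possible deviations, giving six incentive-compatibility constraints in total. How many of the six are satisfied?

Excellent (own payoff 81.5 − 4.2×9.9 = 39.92): to r=0 gives 28.2 → no gain ✓; to r=9.5 gives 55.6 − 4.2×9.5 = 15.7 → no gain ✓.
Mediocre (own payoff 28.2): to r=9.5 gives 55.6 − 11.2×9.5 = -50.8 → no gain ✓; to r=9.9 gives 81.5 − 11.2×9.9 = -29.38 → no gain ✓.
Good (own payoff 55.6 − 8.0×9.5 = -20.4): to r=0 gives 28.2 → profitable ✗; to r=9.9 gives 81.5 − 8.0×9.9 = 2.3 → profitable ✗.
4 of the 6 constraints hold; not an equilibrium.

4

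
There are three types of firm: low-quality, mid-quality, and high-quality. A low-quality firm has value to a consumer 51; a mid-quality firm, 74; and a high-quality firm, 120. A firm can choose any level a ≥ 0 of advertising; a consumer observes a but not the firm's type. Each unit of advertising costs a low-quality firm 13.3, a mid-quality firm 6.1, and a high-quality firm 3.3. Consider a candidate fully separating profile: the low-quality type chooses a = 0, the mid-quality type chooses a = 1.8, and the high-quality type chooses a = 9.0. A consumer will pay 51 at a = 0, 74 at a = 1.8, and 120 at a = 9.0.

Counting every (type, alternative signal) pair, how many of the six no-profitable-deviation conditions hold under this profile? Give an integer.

High-quality (own payoff 120 − 3.3×9.0 = 90.3): to a=0 gives 51 → no gain ✓; to a=1.8 gives 74 − 3.3×1.8 = 68.06 → no gain ✓.
Low-quality (own payoff 51): to a=1.8 gives 74 − 13.3×1.8 = 50.06 → no gain ✓; to a=9.0 gives 120 − 13.3×9.0 = 0.3 → no gain ✓.
Mid-quality (own payoff 74 − 6.1×1.8 = 63.02): to a=0 gives 51 → no gain ✓; to a=9.0 gives 120 − 6.1×9.0 = 65.1 → profitable ✗.
5 of the 6 constraints hold; not an equilibrium.

5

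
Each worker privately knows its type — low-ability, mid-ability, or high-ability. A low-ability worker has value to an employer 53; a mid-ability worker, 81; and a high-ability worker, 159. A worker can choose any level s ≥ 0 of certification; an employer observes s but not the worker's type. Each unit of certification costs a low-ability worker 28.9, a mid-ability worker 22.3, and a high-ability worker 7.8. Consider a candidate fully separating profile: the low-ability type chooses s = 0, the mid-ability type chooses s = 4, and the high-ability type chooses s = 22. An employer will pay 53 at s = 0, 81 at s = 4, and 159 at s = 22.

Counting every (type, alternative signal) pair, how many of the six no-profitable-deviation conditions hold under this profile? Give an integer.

Mid-ability (own payoff 81 − 22.3×4 = -8.2): to s=0 gives 53 → profitable ✗; to s=22 gives 159 − 22.3×22 = -331.6 → no gain ✓.
Low-ability (own payoff 53): to s=4 gives 81 − 28.9×4 = -34.6 → no gain ✓; to s=22 gives 159 − 28.9×22 = -476.8 → no gain ✓.
High-ability (own payoff 159 − 7.8×22 = -12.6): to s=0 gives 53 → profitable ✗; to s=4 gives 81 − 7.8×4 = 49.8 → profitable ✗.
3 of the 6 constraints hold; not an equilibrium.

3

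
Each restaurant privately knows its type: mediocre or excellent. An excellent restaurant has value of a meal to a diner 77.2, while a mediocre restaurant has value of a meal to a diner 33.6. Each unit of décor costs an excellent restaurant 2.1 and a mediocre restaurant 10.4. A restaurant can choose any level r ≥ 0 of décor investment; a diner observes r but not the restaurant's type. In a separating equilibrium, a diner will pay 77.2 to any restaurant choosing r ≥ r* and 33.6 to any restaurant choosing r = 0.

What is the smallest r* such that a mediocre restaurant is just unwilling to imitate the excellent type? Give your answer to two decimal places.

A mediocre restaurant choosing r = 0 receives 33.6.
Imitating at r* instead would pay 77.2 at cost 10.4·r*, netting 77.2 − 10.4·r*.
Indifference: 33.6 = 77.2 − 10.4·r*, so r* = (77.2 − 33.6) / 10.4 ≈ 4.19.
At r* the mediocre type's incentive constraint just binds; the excellent type strictly prefers r* since its per-unit cost is lower.

4.19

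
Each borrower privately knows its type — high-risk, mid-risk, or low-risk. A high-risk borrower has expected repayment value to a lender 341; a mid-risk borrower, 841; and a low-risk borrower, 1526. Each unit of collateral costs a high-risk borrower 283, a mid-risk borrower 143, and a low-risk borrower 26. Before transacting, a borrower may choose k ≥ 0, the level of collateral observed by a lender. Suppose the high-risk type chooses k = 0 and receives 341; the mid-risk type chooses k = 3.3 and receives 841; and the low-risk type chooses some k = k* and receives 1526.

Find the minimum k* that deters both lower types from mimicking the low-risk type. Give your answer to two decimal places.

8.09

Mid-risk type (on-path payoff 841 − 143×3.3 = 369.1) won't mimic when 369.1 ≥ 1526 − 143·k*, i.e. k* ≥ 8.09.
High-risk type (on-path payoff 341) won't mimic when 341 ≥ 1526 − 283·k*, i.e. k* ≥ 4.19.
Both must hold, so k* = max(4.19, 8.09) = 8.09. The mid-risk type's constraint binds.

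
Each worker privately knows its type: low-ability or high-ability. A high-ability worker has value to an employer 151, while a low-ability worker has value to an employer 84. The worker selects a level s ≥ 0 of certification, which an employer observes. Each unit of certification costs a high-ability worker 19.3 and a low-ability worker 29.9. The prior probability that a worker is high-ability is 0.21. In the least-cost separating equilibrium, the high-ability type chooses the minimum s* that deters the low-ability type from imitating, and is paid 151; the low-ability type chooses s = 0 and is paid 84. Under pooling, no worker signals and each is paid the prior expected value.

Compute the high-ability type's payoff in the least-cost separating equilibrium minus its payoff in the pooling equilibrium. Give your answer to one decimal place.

Least-cost separating signal: s* solves 84 = 151 − 29.9·s*, so s* = (151 − 84)/29.9 ≈ 2.2408.
High-ability type's separating payoff: 151 − 19.3 × s* = 151 − 19.3 × (151 − 84)/29.9 = 151 − 1293.1/29.9 ≈ 107.753.
Pooling payoff: 0.21 × 151 + 0.79 × 84 = 98.07.
Difference: 107.753 − 98.07 = 9.683, i.e. 9.7 to one decimal place.
The high-ability type prefers to separate.

9.7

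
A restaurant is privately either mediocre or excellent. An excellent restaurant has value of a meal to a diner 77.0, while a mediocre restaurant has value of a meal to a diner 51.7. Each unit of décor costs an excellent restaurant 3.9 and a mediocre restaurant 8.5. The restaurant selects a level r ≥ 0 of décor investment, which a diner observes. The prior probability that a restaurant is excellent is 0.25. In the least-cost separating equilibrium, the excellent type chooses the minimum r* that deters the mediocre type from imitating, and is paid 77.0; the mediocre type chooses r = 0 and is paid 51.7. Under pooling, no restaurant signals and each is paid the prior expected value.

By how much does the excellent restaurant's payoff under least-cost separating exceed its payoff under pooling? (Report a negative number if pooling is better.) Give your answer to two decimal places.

Least-cost separating signal: r* solves 51.7 = 77.0 − 8.5·r*, so r* = (77.0 − 51.7)/8.5 ≈ 2.9765.
Excellent type's separating payoff: 77.0 − 3.9 × r* = 77.0 − 3.9 × (77.0 − 51.7)/8.5 = 77.0 − 98.67/8.5 ≈ 65.3918.
Pooling payoff: 0.25 × 77.0 + 0.75 × 51.7 = 58.025.
Difference: 65.3918 − 58.025 = 7.3668, i.e. 7.37 to two decimal places.
The excellent type prefers to separate.

7.37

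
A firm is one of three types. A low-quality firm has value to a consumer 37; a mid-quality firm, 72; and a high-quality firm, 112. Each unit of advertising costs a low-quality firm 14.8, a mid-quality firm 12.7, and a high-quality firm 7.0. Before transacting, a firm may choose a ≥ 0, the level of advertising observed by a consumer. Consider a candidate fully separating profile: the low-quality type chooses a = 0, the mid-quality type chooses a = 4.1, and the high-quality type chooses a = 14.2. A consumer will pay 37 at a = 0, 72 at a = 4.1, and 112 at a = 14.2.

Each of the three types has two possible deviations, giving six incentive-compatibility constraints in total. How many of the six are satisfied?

3

High-quality (own payoff 112 − 7.0×14.2 = 12.6): to a=0 gives 37 → profitable ✗; to a=4.1 gives 72 − 7.0×4.1 = 43.3 → profitable ✗.
Low-quality (own payoff 37): to a=4.1 gives 72 − 14.8×4.1 = 11.32 → no gain ✓; to a=14.2 gives 112 − 14.8×14.2 = -98.16 → no gain ✓.
Mid-quality (own payoff 72 − 12.7×4.1 = 19.93): to a=0 gives 37 → profitable ✗; to a=14.2 gives 112 − 12.7×14.2 = -68.34 → no gain ✓.
3 of the 6 constraints hold; not an equilibrium.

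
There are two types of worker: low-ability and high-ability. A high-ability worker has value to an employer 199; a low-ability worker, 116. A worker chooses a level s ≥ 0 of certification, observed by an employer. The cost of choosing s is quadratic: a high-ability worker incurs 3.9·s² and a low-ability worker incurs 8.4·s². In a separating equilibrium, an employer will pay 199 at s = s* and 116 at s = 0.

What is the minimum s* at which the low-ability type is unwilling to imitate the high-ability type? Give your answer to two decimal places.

The low-ability type at s = 0 receives 116; imitating at s* yields 199 − 8.4·s*².
Indifference: 116 = 199 − 8.4·s*², so s*² = (199 − 116) / 8.4 ≈ 9.8810.
s* = √9.8810 ≈ 3.14.

3.14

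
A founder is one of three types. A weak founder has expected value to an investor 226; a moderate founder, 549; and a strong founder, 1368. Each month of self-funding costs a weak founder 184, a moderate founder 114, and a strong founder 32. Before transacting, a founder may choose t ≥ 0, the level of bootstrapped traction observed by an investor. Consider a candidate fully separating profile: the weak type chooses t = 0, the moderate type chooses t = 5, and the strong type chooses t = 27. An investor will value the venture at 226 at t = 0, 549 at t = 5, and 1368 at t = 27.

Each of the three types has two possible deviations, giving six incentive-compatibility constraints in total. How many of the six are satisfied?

Weak (own payoff 226): to t=5 gives 549 − 184×5 = -371 → no gain ✓; to t=27 gives 1368 − 184×27 = -3600 → no gain ✓.
Moderate (own payoff 549 − 114×5 = -21): to t=0 gives 226 → profitable ✗; to t=27 gives 1368 − 114×27 = -1710 → no gain ✓.
Strong (own payoff 1368 − 32×27 = 504): to t=0 gives 226 → no gain ✓; to t=5 gives 549 − 32×5 = 389 → no gain ✓.
5 of the 6 constraints hold; not an equilibrium.

5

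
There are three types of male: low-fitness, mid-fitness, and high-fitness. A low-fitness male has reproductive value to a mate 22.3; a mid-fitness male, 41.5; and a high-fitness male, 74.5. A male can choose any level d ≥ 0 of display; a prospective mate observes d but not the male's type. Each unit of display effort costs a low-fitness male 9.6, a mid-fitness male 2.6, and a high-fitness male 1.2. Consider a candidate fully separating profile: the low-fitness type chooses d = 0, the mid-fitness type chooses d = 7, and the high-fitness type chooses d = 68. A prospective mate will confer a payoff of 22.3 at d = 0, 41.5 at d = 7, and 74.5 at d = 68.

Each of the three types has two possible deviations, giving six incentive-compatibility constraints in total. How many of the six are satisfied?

Low-fitness (own payoff 22.3): to d=7 gives 41.5 − 9.6×7 = -25.7 → no gain ✓; to d=68 gives 74.5 − 9.6×68 = -578.3 → no gain ✓.
High-fitness (own payoff 74.5 − 1.2×68 = -7.1): to d=0 gives 22.3 → profitable ✗; to d=7 gives 41.5 − 1.2×7 = 33.1 → profitable ✗.
Mid-fitness (own payoff 41.5 − 2.6×7 = 23.3): to d=0 gives 22.3 → no gain ✓; to d=68 gives 74.5 − 2.6×68 = -102.3 → no gain ✓.
4 of the 6 constraints hold; not an equilibrium.

4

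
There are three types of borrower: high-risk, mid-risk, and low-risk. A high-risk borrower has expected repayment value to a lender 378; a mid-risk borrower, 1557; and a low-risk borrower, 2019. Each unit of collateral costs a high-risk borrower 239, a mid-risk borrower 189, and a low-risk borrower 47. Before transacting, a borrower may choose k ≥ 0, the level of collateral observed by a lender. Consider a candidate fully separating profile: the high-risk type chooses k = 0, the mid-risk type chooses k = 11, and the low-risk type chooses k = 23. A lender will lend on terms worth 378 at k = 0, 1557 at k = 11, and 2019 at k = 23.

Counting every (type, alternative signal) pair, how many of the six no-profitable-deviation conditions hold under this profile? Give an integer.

4

Low-risk (own payoff 2019 − 47×23 = 938): to k=0 gives 378 → no gain ✓; to k=11 gives 1557 − 47×11 = 1040 → profitable ✗.
High-risk (own payoff 378): to k=11 gives 1557 − 239×11 = -1072 → no gain ✓; to k=23 gives 2019 − 239×23 = -3478 → no gain ✓.
Mid-risk (own payoff 1557 − 189×11 = -522): to k=0 gives 378 → profitable ✗; to k=23 gives 2019 − 189×23 = -2328 → no gain ✓.
4 of the 6 constraints hold; not an equilibrium.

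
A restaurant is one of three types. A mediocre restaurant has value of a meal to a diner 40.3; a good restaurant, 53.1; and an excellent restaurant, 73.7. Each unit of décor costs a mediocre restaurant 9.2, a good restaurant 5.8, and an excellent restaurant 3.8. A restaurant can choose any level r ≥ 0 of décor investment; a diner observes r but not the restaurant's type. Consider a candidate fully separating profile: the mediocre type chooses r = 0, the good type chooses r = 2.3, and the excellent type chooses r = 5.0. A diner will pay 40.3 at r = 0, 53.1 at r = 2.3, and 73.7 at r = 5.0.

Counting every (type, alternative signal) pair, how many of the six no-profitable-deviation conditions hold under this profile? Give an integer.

4

Good (own payoff 53.1 − 5.8×2.3 = 39.76): to r=0 gives 40.3 → profitable ✗; to r=5.0 gives 73.7 − 5.8×5.0 = 44.7 → profitable ✗.
Excellent (own payoff 73.7 − 3.8×5.0 = 54.7): to r=0 gives 40.3 → no gain ✓; to r=2.3 gives 53.1 − 3.8×2.3 = 44.36 → no gain ✓.
Mediocre (own payoff 40.3): to r=2.3 gives 53.1 − 9.2×2.3 = 31.94 → no gain ✓; to r=5.0 gives 73.7 − 9.2×5.0 = 27.7 → no gain ✓.
4 of the 6 constraints hold; not an equilibrium.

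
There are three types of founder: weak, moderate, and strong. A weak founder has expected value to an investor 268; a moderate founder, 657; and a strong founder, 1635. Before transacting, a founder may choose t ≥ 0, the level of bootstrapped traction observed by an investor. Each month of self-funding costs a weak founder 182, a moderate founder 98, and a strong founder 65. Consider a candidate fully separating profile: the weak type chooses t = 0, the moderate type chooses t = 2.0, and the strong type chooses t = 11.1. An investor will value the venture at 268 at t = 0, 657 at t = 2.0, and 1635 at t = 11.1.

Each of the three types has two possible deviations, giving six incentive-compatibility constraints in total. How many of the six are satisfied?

Strong (own payoff 1635 − 65×11.1 = 913.5): to t=0 gives 268 → no gain ✓; to t=2.0 gives 657 − 65×2.0 = 527 → no gain ✓.
Moderate (own payoff 657 − 98×2.0 = 461): to t=0 gives 268 → no gain ✓; to t=11.1 gives 1635 − 98×11.1 = 547.2 → profitable ✗.
Weak (own payoff 268): to t=2.0 gives 657 − 182×2.0 = 293 → profitable ✗; to t=11.1 gives 1635 − 182×11.1 = -385.2 → no gain ✓.
4 of the 6 constraints hold; not an equilibrium.

4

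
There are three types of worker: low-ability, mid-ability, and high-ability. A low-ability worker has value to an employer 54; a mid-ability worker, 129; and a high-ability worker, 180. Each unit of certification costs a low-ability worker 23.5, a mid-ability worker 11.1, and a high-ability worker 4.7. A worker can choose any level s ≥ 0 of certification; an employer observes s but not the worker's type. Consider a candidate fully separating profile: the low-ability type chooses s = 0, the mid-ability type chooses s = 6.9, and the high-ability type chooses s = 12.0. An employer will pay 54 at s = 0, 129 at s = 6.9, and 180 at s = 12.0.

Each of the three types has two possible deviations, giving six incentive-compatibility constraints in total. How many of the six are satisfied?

Low-ability (own payoff 54): to s=6.9 gives 129 − 23.5×6.9 = -33.15 → no gain ✓; to s=12.0 gives 180 − 23.5×12.0 = -102 → no gain ✓.
High-ability (own payoff 180 − 4.7×12.0 = 123.6): to s=0 gives 54 → no gain ✓; to s=6.9 gives 129 − 4.7×6.9 = 96.57 → no gain ✓.
Mid-ability (own payoff 129 − 11.1×6.9 = 52.41): to s=0 gives 54 → profitable ✗; to s=12.0 gives 180 − 11.1×12.0 = 46.8 → no gain ✓.
5 of the 6 constraints hold; not an equilibrium.

5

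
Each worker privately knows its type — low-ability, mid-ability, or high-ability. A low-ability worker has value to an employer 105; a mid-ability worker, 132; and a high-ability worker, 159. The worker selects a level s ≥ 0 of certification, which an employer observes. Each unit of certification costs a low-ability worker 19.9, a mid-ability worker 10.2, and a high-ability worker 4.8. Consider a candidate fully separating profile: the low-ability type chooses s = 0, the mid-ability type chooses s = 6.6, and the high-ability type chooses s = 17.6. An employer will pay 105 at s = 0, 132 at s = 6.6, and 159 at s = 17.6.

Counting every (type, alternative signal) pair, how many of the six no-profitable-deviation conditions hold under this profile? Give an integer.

Mid-ability (own payoff 132 − 10.2×6.6 = 64.68): to s=0 gives 105 → profitable ✗; to s=17.6 gives 159 − 10.2×17.6 = -20.52 → no gain ✓.
Low-ability (own payoff 105): to s=6.6 gives 132 − 19.9×6.6 = 0.66 → no gain ✓; to s=17.6 gives 159 − 19.9×17.6 = -191.24 → no gain ✓.
High-ability (own payoff 159 − 4.8×17.6 = 74.52): to s=0 gives 105 → profitable ✗; to s=6.6 gives 132 − 4.8×6.6 = 100.32 → profitable ✗.
3 of the 6 constraints hold; not an equilibrium.

3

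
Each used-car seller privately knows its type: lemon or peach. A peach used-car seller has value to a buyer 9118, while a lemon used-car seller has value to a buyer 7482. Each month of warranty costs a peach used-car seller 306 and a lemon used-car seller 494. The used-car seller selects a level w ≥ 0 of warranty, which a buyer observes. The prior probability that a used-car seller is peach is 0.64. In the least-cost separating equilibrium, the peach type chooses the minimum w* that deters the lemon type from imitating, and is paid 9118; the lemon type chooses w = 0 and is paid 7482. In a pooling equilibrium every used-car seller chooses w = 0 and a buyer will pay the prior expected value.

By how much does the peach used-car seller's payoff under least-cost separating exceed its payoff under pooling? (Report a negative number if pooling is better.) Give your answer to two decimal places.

Least-cost separating signal: w* solves 7482 = 9118 − 494·w*, so w* = (9118 − 7482)/494 ≈ 3.3117.
Peach type's separating payoff: 9118 − 306 × w* = 9118 − 306 × (9118 − 7482)/494 = 9118 − 500616/494 ≈ 8104.6073.
Pooling payoff: 0.64 × 9118 + 0.36 × 7482 = 8529.04.
Difference: 8104.6073 − 8529.04 = -424.4327, i.e. -424.43 to two decimal places.
The peach type would prefer the pooling outcome.

-424.43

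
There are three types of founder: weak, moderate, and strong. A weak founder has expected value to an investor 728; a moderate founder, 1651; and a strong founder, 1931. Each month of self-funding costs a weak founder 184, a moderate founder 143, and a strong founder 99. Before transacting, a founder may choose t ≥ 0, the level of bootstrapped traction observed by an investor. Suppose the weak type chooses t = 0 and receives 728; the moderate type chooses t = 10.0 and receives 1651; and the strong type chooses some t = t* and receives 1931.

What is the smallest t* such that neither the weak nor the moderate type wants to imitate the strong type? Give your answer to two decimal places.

11.96

Weak type (on-path payoff 728) won't mimic when 728 ≥ 1931 − 184·t*, i.e. t* ≥ 6.54.
Moderate type (on-path payoff 1651 − 143×10.0 = 221) won't mimic when 221 ≥ 1931 − 143·t*, i.e. t* ≥ 11.96.
Both must hold, so t* = max(6.54, 11.96) = 11.96. The moderate type's constraint binds.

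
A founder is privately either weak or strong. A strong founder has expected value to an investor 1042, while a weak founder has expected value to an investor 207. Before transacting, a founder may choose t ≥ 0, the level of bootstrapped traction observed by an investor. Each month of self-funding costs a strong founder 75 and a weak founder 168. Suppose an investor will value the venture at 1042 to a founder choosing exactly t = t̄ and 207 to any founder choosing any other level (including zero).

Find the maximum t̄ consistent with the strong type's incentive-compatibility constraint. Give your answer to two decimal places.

Choosing t̄ yields the strong type 1042 − 75·t̄; choosing zero yields 207.
The strong type is indifferent at 1042 − 75·t̄ = 207, i.e. t̄ = (1042 − 207) / 75 ≈ 11.13.
For any t̄ above 11.13 the strong type would rather pool at zero, so separation collapses.

11.13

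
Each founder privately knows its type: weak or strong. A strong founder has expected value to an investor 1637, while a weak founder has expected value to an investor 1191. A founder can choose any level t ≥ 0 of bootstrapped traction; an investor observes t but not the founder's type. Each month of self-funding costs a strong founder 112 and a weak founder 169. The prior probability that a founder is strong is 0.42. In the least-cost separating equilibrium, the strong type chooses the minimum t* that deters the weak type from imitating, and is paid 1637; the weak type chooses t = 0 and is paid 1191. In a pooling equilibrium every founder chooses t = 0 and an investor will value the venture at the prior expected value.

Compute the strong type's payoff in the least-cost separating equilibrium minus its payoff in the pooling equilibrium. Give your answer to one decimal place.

-36.9

Least-cost separating signal: t* solves 1191 = 1637 − 169·t*, so t* = (1637 − 1191)/169 ≈ 2.6391.
Strong type's separating payoff: 1637 − 112 × t* = 1637 − 112 × (1637 − 1191)/169 = 1637 − 49952/169 ≈ 1341.426.
Pooling payoff: 0.42 × 1637 + 0.58 × 1191 = 1378.32.
Difference: 1341.426 − 1378.32 = -36.894, i.e. -36.9 to one decimal place.
The strong type would prefer the pooling outcome.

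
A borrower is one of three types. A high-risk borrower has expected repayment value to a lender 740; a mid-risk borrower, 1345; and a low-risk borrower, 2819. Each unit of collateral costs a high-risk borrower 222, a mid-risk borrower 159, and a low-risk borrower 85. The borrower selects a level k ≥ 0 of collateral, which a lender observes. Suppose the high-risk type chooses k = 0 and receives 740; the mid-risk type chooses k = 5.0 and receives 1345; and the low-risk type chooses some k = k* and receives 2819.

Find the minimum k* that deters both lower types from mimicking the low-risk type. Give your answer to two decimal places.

High-risk type (on-path payoff 740) won't mimic when 740 ≥ 2819 − 222·k*, i.e. k* ≥ 9.36.
Mid-risk type (on-path payoff 1345 − 159×5.0 = 550) won't mimic when 550 ≥ 2819 − 159·k*, i.e. k* ≥ 14.27.
Both must hold, so k* = max(9.36, 14.27) = 14.27. The mid-risk type's constraint binds.

14.27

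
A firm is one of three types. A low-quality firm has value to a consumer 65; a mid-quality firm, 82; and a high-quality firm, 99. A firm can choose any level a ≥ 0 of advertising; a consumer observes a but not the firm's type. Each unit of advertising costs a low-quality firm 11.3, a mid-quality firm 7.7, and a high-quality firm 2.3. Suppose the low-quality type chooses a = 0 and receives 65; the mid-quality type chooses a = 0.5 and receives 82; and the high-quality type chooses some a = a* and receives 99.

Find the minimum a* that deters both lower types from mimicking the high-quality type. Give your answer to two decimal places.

Low-quality type (on-path payoff 65) won't mimic when 65 ≥ 99 − 11.3·a*, i.e. a* ≥ 3.01.
Mid-quality type (on-path payoff 82 − 7.7×0.5 = 78.15) won't mimic when 78.15 ≥ 99 − 7.7·a*, i.e. a* ≥ 2.71.
Both must hold, so a* = max(3.01, 2.71) = 3.01. The low-quality type's constraint binds.

3.01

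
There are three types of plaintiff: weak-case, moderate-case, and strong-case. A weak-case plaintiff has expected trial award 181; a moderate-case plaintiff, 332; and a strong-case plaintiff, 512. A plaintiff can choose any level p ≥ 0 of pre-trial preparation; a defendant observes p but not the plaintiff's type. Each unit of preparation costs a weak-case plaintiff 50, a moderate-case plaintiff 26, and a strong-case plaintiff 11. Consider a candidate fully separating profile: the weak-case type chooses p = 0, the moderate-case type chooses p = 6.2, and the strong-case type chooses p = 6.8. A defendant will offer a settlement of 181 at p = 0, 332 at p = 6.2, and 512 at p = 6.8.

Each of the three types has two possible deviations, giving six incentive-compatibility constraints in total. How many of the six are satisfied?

4

Strong-case (own payoff 512 − 11×6.8 = 437.2): to p=0 gives 181 → no gain ✓; to p=6.2 gives 332 − 11×6.2 = 263.8 → no gain ✓.
Moderate-case (own payoff 332 − 26×6.2 = 170.8): to p=0 gives 181 → profitable ✗; to p=6.8 gives 512 − 26×6.8 = 335.2 → profitable ✗.
Weak-case (own payoff 181): to p=6.2 gives 332 − 50×6.2 = 22 → no gain ✓; to p=6.8 gives 512 − 50×6.8 = 172 → no gain ✓.
4 of the 6 constraints hold; not an equilibrium.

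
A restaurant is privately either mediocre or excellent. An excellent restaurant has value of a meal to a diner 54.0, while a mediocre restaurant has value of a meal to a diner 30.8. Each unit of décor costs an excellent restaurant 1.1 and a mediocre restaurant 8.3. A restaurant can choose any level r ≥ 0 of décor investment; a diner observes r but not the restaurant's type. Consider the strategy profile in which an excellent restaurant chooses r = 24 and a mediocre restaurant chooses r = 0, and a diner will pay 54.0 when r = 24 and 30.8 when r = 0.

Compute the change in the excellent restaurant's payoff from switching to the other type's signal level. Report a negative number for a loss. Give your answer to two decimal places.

3.20

Playing r = 24 the excellent restaurant receives 54.0 − 1.1 × 24 = 27.6.
Deviating to r = 0 yields 30.8 instead.
Gain from deviating: 30.8 − 27.6 = 3.20.
The gain is positive, so the excellent type's incentive-compatibility constraint is violated — this profile is not a separating equilibrium.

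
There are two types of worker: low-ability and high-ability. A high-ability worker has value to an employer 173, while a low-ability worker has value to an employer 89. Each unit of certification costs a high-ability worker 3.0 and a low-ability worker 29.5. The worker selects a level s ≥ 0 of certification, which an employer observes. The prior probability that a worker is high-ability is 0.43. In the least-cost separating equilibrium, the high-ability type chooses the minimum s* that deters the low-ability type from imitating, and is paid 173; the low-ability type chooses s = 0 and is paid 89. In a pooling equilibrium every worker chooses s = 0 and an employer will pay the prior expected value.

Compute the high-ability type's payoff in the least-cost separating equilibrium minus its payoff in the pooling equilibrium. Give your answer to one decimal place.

Least-cost separating signal: s* solves 89 = 173 − 29.5·s*, so s* = (173 − 89)/29.5 ≈ 2.8475.
High-ability type's separating payoff: 173 − 3.0 × s* = 173 − 3.0 × (173 − 89)/29.5 = 173 − 252/29.5 ≈ 164.458.
Pooling payoff: 0.43 × 173 + 0.57 × 89 = 125.12.
Difference: 164.458 − 125.12 = 39.338, i.e. 39.3 to one decimal place.
The high-ability type prefers to separate.

39.3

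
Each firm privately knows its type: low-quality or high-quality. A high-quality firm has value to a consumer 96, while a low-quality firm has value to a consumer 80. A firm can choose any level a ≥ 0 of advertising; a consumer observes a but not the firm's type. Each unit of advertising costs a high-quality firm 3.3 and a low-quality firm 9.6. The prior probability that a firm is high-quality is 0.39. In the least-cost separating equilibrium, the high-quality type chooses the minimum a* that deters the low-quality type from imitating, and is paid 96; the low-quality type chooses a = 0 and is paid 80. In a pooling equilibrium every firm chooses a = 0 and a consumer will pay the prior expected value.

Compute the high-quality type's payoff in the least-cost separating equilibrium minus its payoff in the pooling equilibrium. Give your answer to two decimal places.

4.26

Least-cost separating signal: a* solves 80 = 96 − 9.6·a*, so a* = (96 − 80)/9.6 ≈ 1.6667.
High-quality type's separating payoff: 96 − 3.3 × a* = 96 − 3.3 × (96 − 80)/9.6 = 96 − 52.8/9.6 = 90.5.
Pooling payoff: 0.39 × 96 + 0.61 × 80 = 86.24.
Difference: 90.5 − 86.24 = 4.26.
The high-quality type prefers to separate.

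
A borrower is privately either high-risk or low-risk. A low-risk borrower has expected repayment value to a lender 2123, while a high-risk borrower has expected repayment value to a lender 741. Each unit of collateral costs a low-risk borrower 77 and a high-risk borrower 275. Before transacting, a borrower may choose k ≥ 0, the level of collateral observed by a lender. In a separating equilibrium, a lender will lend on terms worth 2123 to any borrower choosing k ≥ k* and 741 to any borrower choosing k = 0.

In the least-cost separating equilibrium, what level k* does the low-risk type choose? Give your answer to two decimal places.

A high-risk borrower choosing k = 0 receives 741.
Imitating at k* instead would pay 2123 at cost 275·k*, netting 2123 − 275·k*.
Indifference: 741 = 2123 − 275·k*, so k* = (2123 − 741) / 275 ≈ 5.03.
At k* the high-risk type's incentive constraint just binds; the low-risk type strictly prefers k* since its per-unit cost is lower.

5.03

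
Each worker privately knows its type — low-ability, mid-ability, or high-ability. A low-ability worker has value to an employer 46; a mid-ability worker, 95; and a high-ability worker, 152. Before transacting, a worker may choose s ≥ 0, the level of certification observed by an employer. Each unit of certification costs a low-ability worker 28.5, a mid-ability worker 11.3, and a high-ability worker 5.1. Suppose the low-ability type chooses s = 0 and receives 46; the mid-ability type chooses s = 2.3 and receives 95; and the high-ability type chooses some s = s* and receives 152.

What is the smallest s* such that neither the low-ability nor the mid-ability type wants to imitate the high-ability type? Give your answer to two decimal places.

7.34

Low-ability type (on-path payoff 46) won't mimic when 46 ≥ 152 − 28.5·s*, i.e. s* ≥ 3.72.
Mid-ability type (on-path payoff 95 − 11.3×2.3 = 69.01) won't mimic when 69.01 ≥ 152 − 11.3·s*, i.e. s* ≥ 7.34.
Both must hold, so s* = max(3.72, 7.34) = 7.34. The mid-ability type's constraint binds.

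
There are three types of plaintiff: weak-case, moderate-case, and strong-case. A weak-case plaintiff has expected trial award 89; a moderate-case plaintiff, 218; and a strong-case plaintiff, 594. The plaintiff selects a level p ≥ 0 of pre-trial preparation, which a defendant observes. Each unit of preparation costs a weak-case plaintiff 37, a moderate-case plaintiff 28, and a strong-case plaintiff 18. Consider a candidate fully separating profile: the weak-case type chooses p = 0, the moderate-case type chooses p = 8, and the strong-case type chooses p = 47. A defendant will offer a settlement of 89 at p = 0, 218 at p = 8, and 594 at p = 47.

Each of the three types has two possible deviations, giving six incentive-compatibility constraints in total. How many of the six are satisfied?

3

Strong-case (own payoff 594 − 18×47 = -252): to p=0 gives 89 → profitable ✗; to p=8 gives 218 − 18×8 = 74 → profitable ✗.
Weak-case (own payoff 89): to p=8 gives 218 − 37×8 = -78 → no gain ✓; to p=47 gives 594 − 37×47 = -1145 → no gain ✓.
Moderate-case (own payoff 218 − 28×8 = -6): to p=0 gives 89 → profitable ✗; to p=47 gives 594 − 28×47 = -722 → no gain ✓.
3 of the 6 constraints hold; not an equilibrium.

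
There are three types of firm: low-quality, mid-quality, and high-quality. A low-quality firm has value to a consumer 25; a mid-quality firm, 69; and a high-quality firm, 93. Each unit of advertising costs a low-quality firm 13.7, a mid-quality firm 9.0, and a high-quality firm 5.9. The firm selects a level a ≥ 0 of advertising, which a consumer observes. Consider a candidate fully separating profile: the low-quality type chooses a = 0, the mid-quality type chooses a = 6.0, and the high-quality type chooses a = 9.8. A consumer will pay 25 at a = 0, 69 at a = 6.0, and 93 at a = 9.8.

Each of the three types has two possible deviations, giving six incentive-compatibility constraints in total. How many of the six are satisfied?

Low-quality (own payoff 25): to a=6.0 gives 69 − 13.7×6.0 = -13.2 → no gain ✓; to a=9.8 gives 93 − 13.7×9.8 = -41.26 → no gain ✓.
High-quality (own payoff 93 − 5.9×9.8 = 35.18): to a=0 gives 25 → no gain ✓; to a=6.0 gives 69 − 5.9×6.0 = 33.6 → no gain ✓.
Mid-quality (own payoff 69 − 9.0×6.0 = 15): to a=0 gives 25 → profitable ✗; to a=9.8 gives 93 − 9.0×9.8 = 4.8 → no gain ✓.
5 of the 6 constraints hold; not an equilibrium.

5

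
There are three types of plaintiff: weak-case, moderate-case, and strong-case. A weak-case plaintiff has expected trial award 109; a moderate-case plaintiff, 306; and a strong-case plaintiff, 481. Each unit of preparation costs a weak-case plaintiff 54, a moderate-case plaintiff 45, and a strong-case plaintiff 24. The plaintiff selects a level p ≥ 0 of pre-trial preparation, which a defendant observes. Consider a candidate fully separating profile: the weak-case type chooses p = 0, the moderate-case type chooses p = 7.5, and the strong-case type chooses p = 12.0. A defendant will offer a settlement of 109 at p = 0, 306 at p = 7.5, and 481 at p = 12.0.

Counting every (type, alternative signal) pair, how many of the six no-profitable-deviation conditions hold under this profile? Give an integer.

Moderate-case (own payoff 306 − 45×7.5 = -31.5): to p=0 gives 109 → profitable ✗; to p=12.0 gives 481 − 45×12.0 = -59 → no gain ✓.
Weak-case (own payoff 109): to p=7.5 gives 306 − 54×7.5 = -99 → no gain ✓; to p=12.0 gives 481 − 54×12.0 = -167 → no gain ✓.
Strong-case (own payoff 481 − 24×12.0 = 193): to p=0 gives 109 → no gain ✓; to p=7.5 gives 306 − 24×7.5 = 126 → no gain ✓.
5 of the 6 constraints hold; not an equilibrium.

5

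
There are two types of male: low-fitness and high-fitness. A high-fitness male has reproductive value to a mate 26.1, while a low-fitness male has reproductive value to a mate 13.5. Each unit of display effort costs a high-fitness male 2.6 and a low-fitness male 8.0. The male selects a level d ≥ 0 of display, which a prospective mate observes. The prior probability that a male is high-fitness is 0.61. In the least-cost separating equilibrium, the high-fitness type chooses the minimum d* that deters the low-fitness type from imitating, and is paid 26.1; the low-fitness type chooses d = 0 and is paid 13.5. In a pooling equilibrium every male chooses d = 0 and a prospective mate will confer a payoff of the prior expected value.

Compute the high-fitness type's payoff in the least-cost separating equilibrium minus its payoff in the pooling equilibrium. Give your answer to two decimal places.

Least-cost separating signal: d* solves 13.5 = 26.1 − 8.0·d*, so d* = (26.1 − 13.5)/8.0 = 1.575.
High-fitness type's separating payoff: 26.1 − 2.6 × d* = 26.1 − 2.6 × (26.1 − 13.5)/8.0 = 26.1 − 32.76/8.0 = 22.005.
Pooling payoff: 0.61 × 26.1 + 0.39 × 13.5 = 21.186.
Difference: 22.005 − 21.186 = 0.819, i.e. 0.82 to two decimal places.
The high-fitness type prefers to separate.

0.82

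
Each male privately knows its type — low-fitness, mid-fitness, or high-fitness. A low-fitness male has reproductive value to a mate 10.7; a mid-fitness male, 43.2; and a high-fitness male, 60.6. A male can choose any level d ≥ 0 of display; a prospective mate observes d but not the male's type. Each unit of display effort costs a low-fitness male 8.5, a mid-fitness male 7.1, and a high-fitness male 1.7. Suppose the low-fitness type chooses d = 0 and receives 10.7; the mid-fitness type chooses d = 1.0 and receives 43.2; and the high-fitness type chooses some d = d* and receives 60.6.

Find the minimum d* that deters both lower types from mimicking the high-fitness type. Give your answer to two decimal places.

5.87

Low-fitness type (on-path payoff 10.7) won't mimic when 10.7 ≥ 60.6 − 8.5·d*, i.e. d* ≥ 5.87.
Mid-fitness type (on-path payoff 43.2 − 7.1×1.0 = 36.1) won't mimic when 36.1 ≥ 60.6 − 7.1·d*, i.e. d* ≥ 3.45.
Both must hold, so d* = max(5.87, 3.45) = 5.87. The low-fitness type's constraint binds.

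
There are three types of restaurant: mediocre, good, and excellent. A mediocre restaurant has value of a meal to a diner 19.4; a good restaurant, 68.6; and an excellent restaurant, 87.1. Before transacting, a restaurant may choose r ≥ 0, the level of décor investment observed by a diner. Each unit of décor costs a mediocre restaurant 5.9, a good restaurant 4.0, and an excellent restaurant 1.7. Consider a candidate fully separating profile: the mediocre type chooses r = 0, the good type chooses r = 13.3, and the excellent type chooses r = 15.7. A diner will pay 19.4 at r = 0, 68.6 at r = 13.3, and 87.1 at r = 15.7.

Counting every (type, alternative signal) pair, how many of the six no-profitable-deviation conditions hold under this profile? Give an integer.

4

Excellent (own payoff 87.1 − 1.7×15.7 = 60.41): to r=0 gives 19.4 → no gain ✓; to r=13.3 gives 68.6 − 1.7×13.3 = 45.99 → no gain ✓.
Good (own payoff 68.6 − 4.0×13.3 = 15.4): to r=0 gives 19.4 → profitable ✗; to r=15.7 gives 87.1 − 4.0×15.7 = 24.3 → profitable ✗.
Mediocre (own payoff 19.4): to r=13.3 gives 68.6 − 5.9×13.3 = -9.87 → no gain ✓; to r=15.7 gives 87.1 − 5.9×15.7 = -5.53 → no gain ✓.
4 of the 6 constraints hold; not an equilibrium.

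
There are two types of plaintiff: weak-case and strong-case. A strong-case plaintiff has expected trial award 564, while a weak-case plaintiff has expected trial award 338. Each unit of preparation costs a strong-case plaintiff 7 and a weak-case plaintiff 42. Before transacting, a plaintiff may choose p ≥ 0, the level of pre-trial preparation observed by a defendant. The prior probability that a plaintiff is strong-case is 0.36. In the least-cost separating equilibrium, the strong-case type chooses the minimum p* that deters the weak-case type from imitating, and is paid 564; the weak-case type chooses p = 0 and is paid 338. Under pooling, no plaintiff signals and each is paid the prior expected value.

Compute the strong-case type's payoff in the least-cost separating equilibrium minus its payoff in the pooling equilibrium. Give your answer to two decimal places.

Least-cost separating signal: p* solves 338 = 564 − 42·p*, so p* = (564 − 338)/42 ≈ 5.3810.
Strong-case type's separating payoff: 564 − 7 × p* = 564 − 7 × (564 − 338)/42 = 564 − 1582/42 ≈ 526.3333.
Pooling payoff: 0.36 × 564 + 0.64 × 338 = 419.36.
Difference: 526.3333 − 419.36 = 106.9733, i.e. 106.97 to two decimal places.
The strong-case type prefers to separate.

106.97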